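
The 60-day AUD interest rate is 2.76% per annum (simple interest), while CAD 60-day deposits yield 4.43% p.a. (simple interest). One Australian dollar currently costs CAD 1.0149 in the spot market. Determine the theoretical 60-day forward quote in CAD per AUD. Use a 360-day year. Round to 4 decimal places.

T = 60/360 years.
CAD accumulates by 1 + 0.0443×60/360 = 1.0073833.
Growth of 1 AUD over T: 1 + 0.0276×60/360 = 1.004600.
Forward (CAD per AUD) = 1.0149 × 1.0073833 / 1.004600 = 1.017712.

1.0177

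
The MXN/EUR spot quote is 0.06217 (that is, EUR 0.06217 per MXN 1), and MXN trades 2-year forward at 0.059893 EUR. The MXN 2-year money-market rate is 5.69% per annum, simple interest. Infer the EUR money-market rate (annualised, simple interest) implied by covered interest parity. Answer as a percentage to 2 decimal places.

3.65%

T = 2 years.
CIP gives F = S · g_EUR/g_MXN, so g_EUR/g_MXN = 0.059893/0.06217 = 0.9633746.
The MXN side grows by 1 + 0.0569×2 = 1.113800.
So the EUR growth factor = 1.0730066.
(1.0730066 − 1)/T = 0.036503, i.e. 3.65%.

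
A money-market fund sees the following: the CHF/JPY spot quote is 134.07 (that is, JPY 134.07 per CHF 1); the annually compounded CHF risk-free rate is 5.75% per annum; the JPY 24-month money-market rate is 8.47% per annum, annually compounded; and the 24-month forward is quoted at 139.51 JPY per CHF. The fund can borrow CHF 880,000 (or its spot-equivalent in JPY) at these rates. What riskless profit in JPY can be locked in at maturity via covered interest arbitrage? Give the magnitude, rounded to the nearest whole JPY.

T = 2 years.
Keep in CHF, deliver into the forward: 880,000·1.11830625·139.51 = JPY 137,293,116.35.
Swap to JPY now, deposit: 880,000·134.07·1.17657409 = JPY 138,814,093.66.
The quoted forward undervalues CHF, so borrow CHF, convert to JPY at spot, deposit the JPY at 8.47%, and buy CHF forward at 139.51 to cover the loan.
The gap between the two covered legs is JPY 1,520,977.

JPY 1,520,977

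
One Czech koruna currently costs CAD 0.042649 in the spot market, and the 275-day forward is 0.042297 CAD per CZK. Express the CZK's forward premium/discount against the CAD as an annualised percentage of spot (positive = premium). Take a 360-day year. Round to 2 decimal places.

-1.08%

T = 275/360 years.
(F − S)/S = (0.042297 − 0.042649)/0.042649 = -0.0082534.
Annualise by dividing by T: -0.0082534 / (275/360) = -0.010804 → -1.08%.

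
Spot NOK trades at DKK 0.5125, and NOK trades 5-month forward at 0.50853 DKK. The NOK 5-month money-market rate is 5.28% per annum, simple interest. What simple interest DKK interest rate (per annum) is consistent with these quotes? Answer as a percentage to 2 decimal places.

3.38%

T = 5/12 years.
CIP gives F = S · g_DKK/g_NOK, so g_DKK/g_NOK = 0.50853/0.5125 = 0.9922537.
NOK growth factor: 1 + 0.0528×5/12 = 1.022000.
Hence g_DKK = 1.0140833.
r = (1.0140833 − 1)/(5/12) = 0.033800 → 3.38%.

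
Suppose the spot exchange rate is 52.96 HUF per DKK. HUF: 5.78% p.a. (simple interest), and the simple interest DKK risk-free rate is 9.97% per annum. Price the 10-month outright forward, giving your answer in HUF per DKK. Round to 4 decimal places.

51.2527

T = 10/12 years.
Growth of 1 HUF over T: 1 + 0.0578×10/12 = 1.04816667.
DKK growth factor: 1 + 0.0997×10/12 = 1.08308333.
So F = 52.96 × 1.04816667 / 1.08308333 = 51.252665 (HUF/DKK).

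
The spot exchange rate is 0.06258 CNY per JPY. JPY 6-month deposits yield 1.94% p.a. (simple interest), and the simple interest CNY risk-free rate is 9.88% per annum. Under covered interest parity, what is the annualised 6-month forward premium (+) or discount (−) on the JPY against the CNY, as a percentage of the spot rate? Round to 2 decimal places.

+7.86%

T = 6/12 years.
No-arbitrage forward: 0.06258 × 1.049400 / 1.009700 = 0.06504056 CNY/JPY.
(F − S)/S ÷ T = (0.06504056 − 0.06258)/0.06258/(6/12) = 0.078637 → 7.86%.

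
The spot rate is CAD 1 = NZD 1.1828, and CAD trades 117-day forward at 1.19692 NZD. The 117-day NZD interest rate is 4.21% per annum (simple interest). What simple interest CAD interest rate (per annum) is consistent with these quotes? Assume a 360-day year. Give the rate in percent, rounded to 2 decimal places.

0.53%

T = 117/360 years.
F/S = 1.19692/1.1828 = 1.0119378 = (growth of NZD) / (growth of CAD).
The NZD side grows by 1 + 0.0421×117/360 = 1.0136825.
So the CAD growth factor = 1.0017241.
r = (1.0017241 − 1)/(117/360) = 0.005305 → 0.53%.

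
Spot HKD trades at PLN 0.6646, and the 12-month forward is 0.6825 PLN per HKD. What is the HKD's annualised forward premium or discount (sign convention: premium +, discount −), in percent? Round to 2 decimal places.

T = 1 year.
HKD trades forward at +2.69335% vs spot over the period.
×(1/T) gives 2.69% p.a.

+2.69%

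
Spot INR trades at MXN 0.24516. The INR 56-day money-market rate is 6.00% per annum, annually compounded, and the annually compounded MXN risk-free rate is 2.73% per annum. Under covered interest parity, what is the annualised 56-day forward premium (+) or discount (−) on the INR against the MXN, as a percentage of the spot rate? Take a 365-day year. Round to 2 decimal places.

T = 56/365 years.
No-arbitrage forward: 0.24516 × 1.0041409 / 1.008980 = 0.24398420 MXN/INR.
Annualised premium = (F − S)/S × (1/T) = (0.24398420 − 0.24516)/0.24516 ÷ (56/365) = -3.13%.

-3.13%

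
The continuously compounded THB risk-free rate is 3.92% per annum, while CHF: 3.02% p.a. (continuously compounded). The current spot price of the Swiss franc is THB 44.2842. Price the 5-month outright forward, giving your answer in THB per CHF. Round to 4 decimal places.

44.4506

T = 5/12 years.
THB accumulates by e^(0.0392×5/12) = 1.01646745.
Growth of 1 CHF over T: e^(0.0302×5/12) = 1.01266284.
So F = 44.2842 × 1.01646745 / 1.01266284 = 44.450577 (THB/CHF).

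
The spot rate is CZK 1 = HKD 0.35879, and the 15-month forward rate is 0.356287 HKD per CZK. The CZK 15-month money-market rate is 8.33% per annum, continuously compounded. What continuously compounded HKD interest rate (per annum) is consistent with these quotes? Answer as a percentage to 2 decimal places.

T = 15/12 years.
By CIP, F/S equals the HKD-to-CZK growth ratio: 0.356287/0.35879 = 0.9930238.
The CZK side grows by e^(0.0833×15/12) = 1.1097392.
So the HKD growth factor = 1.1019974.
r = ln(1.1019974)/(15/12) = 0.077699 → 7.77%.

7.77%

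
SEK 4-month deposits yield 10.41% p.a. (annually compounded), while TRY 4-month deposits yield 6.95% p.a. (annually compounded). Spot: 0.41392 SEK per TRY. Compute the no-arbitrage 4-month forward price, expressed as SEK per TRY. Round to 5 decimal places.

0.41834

T = 4/12 years.
Growth of 1 SEK over T: (1 + 0.1041)^(4/12) = 1.0335611.
TRY accumulates by (1 + 0.0695)^(4/12) = 1.0226498.
So F = 0.41392 × 1.0335611 / 1.0226498 = 0.4183364 (SEK/TRY).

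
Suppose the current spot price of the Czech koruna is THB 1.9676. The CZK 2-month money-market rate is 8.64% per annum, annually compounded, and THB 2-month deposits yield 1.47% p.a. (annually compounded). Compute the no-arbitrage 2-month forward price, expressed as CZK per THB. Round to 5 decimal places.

0.51405

T = 2/12 years.
THB accumulates by (1 + 0.0147)^(2/12) = 1.0024351.
CZK accumulates by (1 + 0.0864)^(2/12) = 1.0139074.
So F = 1.9676 × 1.0024351 / 1.0139074 = 1.945337 (THB/CZK).
Quoted the other way: 1/1.945337 = 0.51405 CZK per THB.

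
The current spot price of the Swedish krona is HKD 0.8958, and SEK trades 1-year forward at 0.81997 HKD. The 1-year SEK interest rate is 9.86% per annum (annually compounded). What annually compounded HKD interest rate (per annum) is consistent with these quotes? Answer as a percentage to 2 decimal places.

T = 1 year.
CIP gives F = S · g_HKD/g_SEK, so g_HKD/g_SEK = 0.81997/0.8958 = 0.9153494.
The SEK side grows by (1 + 0.0986)^1 = 1.098600.
That pins the HKD growth at 1.0056029.
Annualise: 1.0056029^(1/1) − 1 = 0.005603 = 0.56%.

0.56%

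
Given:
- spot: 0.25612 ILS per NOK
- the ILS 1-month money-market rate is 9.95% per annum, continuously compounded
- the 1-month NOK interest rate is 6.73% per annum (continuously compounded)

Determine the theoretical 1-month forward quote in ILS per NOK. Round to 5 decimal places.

0.25681

T = 1/12 years.
ILS growth factor: e^(0.0995×1/12) = 1.0083261.
NOK growth factor: e^(0.0673×1/12) = 1.0056241.
Forward (ILS per NOK) = 0.25612 × 1.0083261 / 1.0056241 = 0.2568082.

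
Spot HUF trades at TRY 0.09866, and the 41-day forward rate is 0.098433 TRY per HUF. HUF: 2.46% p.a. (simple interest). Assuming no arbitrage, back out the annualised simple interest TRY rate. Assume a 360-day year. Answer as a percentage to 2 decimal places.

0.43%

T = 41/360 years.
F/S = 0.098433/0.09866 = 0.9976992 = (growth of TRY) / (growth of HUF).
The HUF side grows by 1 + 0.0246×41/360 = 1.0028017.
Hence g_TRY = 1.0004945.
r = (1.0004945 − 1)/(41/360) = 0.004342 → 0.43%.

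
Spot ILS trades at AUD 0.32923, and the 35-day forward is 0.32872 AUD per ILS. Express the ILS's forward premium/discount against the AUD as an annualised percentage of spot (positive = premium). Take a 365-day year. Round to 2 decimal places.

-1.62%

T = 35/365 years.
Period premium: (0.32872 − 0.32923)/0.32923 = -0.0015491.
×(1/T) gives -1.62% p.a.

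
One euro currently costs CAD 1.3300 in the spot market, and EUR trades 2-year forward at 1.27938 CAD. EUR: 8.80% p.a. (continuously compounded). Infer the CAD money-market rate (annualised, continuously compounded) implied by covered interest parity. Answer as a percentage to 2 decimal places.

6.86%

T = 2 years.
CIP gives F = S · g_CAD/g_EUR, so g_CAD/g_EUR = 1.27938/1.33 = 0.9619398.
The EUR side grows by e^(0.0880×2) = 1.1924381.
Hence g_CAD = 1.1470537.
Take logs: ln 1.1470537 / 2 = 0.068598, so 6.86%.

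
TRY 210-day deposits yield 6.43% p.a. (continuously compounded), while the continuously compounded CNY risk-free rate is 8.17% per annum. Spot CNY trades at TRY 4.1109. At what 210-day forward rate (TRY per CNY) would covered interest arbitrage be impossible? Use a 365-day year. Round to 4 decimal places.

T = 210/365 years.
TRY accumulates by e^(0.0643×210/365) = 1.0376873.
Growth of 1 CNY over T: e^(0.0817×210/365) = 1.0481278.
Forward (TRY per CNY) = 4.1109 × 1.0376873 / 1.0481278 = 4.069951.

4.0700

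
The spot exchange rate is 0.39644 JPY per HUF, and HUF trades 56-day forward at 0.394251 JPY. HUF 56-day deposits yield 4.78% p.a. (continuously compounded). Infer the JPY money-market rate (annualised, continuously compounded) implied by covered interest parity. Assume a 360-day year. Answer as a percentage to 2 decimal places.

T = 56/360 years.
CIP gives F = S · g_JPY/g_HUF, so g_JPY/g_HUF = 0.394251/0.39644 = 0.9944784.
The HUF side grows by e^(0.0478×56/360) = 1.0074633.
So the JPY growth factor = 1.0019005.
Take logs: ln 1.0019005 / (56/360) = 0.012206, so 1.22%.

1.22%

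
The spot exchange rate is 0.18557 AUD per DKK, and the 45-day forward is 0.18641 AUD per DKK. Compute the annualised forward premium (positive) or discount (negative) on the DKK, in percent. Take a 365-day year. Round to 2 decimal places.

+3.67%

T = 45/365 years.
DKK trades forward at +0.45266% vs spot over the period.
×(1/T) gives 3.67% p.a.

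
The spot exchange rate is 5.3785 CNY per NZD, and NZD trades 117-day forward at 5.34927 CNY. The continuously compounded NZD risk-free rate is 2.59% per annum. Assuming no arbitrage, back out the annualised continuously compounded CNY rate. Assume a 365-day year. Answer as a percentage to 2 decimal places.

0.89%

T = 117/365 years.
F/S = 5.34927/5.3785 = 0.9945654 = (growth of CNY) / (growth of NZD).
NZD growth factor: e^(0.0259×117/365) = 1.0083368.
That pins the CNY growth at 1.0028569.
Take logs: ln 1.0028569 / (117/365) = 0.008900, so 0.89%.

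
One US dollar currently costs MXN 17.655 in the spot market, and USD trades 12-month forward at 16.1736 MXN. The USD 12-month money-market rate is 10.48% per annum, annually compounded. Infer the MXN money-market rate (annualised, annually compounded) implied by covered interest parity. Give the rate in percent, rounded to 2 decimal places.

T = 1 year.
CIP gives F = S · g_MXN/g_USD, so g_MXN/g_USD = 16.1736/17.655 = 0.9160918.
The USD side grows by (1 + 0.1048)^1 = 1.104800.
Hence g_MXN = 1.0120982.
Annualise: 1.0120982^(1/1) − 1 = 0.012098 = 1.21%.

1.21%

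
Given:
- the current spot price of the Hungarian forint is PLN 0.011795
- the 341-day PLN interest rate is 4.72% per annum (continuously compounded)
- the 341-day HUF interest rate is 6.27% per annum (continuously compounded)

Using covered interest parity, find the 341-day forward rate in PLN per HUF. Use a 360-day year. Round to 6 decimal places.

T = 341/360 years.
PLN growth factor: e^(0.0472×341/360) = 1.0457234.
HUF growth factor: e^(0.0627×341/360) = 1.0611899.
So F = 0.011795 × 1.0457234 / 1.0611899 = 0.01162309 (PLN/HUF).

0.011623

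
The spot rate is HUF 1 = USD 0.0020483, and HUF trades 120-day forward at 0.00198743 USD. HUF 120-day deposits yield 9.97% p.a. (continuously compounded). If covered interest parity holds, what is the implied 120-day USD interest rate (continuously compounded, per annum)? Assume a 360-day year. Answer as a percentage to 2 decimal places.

T = 120/360 years.
By CIP, F/S equals the USD-to-HUF growth ratio: 0.00198743/0.0020483 = 0.9702827.
HUF growth factor: e^(0.0997×120/360) = 1.0337917.
Hence g_USD = 1.0030702.
Take logs: ln 1.0030702 / (120/360) = 0.009196, so 0.92%.

0.92%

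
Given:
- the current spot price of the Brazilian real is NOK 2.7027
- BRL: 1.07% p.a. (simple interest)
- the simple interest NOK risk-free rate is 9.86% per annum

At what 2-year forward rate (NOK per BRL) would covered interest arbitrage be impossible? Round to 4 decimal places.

T = 2 years.
NOK growth factor: 1 + 0.0986×2 = 1.197200.
BRL accumulates by 1 + 0.0107×2 = 1.021400.
Forward (NOK per BRL) = 2.7027 × 1.197200 / 1.021400 = 3.167880.

3.1679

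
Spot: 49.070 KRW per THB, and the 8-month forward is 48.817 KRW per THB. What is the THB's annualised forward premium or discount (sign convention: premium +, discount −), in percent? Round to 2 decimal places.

-0.77%

T = 8/12 years.
THB trades forward at -0.51559% vs spot over the period.
Annualise by dividing by T: -0.0051559 / (8/12) = -0.007734 → -0.77%.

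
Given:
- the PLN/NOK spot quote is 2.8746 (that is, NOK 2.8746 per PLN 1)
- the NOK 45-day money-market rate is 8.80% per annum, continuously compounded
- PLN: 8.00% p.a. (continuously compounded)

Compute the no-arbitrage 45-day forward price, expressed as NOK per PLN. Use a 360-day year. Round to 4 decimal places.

T = 45/360 years.
NOK growth factor: e^(0.0880×45/360) = 1.0110607.
PLN growth factor: e^(0.0800×45/360) = 1.0100502.
CIP: F = S · (grow NOK)/(grow PLN) = 2.8746 × 1.0110607/1.0100502 = 2.877476 NOK per PLN.

2.8775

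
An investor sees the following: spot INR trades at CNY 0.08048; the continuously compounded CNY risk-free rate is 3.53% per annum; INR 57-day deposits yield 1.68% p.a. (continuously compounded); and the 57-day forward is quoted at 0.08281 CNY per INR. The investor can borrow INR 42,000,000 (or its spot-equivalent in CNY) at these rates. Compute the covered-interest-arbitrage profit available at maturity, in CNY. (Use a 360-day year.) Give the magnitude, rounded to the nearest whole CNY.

CNY 88,179

T = 57/360 years.
Invest the INR and cover forward: 42,000,000 × 1.002663541 × 0.08281 = CNY 3,487,283.85.
Convert at spot and invest in CNY: 42,000,000 × 0.08048 × 1.005604815 = CNY 3,399,105.17.
The quoted forward overvalues INR, so borrow CNY, buy INR at spot, deposit the INR at 1.68%, and sell the proceeds forward at 0.08281.
The gap between the two covered legs is CNY 88,179.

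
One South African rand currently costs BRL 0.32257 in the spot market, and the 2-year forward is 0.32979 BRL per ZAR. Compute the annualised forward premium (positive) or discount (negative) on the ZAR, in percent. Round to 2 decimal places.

T = 2 years.
ZAR trades forward at +2.23827% vs spot over the period.
Per annum: 0.0223827 / 2 = 0.011191 = 1.12%.

+1.12%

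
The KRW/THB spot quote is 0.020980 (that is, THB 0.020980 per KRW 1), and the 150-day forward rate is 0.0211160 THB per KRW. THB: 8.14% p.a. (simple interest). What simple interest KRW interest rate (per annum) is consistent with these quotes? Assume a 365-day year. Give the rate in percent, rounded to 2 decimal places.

6.52%

T = 150/365 years.
F/S = 0.021116/0.02098 = 1.0064824 = (growth of THB) / (growth of KRW).
THB growth factor: 1 + 0.0814×150/365 = 1.0334521.
That pins the KRW growth at 1.026796.
(1.026796 − 1)/T = 0.065204, i.e. 6.52%.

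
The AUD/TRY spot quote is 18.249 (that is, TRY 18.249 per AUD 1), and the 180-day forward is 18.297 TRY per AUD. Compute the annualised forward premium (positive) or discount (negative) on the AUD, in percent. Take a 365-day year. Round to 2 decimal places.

T = 180/365 years.
(F − S)/S = (18.297 − 18.249)/18.249 = 0.0026303.
Per annum: 0.0026303 / (180/365) = 0.005334 = 0.53%.

+0.53%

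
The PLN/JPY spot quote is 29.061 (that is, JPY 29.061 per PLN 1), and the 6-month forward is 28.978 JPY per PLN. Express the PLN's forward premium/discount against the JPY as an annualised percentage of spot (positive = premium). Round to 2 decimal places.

-0.57%

T = 6/12 years.
PLN trades forward at -0.28561% vs spot over the period.
Annualise by dividing by T: -0.0028561 / (6/12) = -0.005712 → -0.57%.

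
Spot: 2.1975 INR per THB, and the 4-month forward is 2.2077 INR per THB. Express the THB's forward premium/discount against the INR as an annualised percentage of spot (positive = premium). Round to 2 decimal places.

+1.39%

T = 4/12 years.
THB trades forward at +0.46416% vs spot over the period.
Annualise by dividing by T: 0.0046416 / (4/12) = 0.013925 → 1.39%.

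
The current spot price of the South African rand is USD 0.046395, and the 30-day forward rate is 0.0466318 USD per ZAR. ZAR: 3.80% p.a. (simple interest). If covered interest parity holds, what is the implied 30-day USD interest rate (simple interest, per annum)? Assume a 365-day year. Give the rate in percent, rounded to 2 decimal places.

10.03%

T = 30/365 years.
CIP gives F = S · g_USD/g_ZAR, so g_USD/g_ZAR = 0.0466318/0.046395 = 1.0051040.
The ZAR side grows by 1 + 0.0380×30/365 = 1.0031233.
So the USD growth factor = 1.0082432.
r = (1.0082432 − 1)/(30/365) = 0.100292 → 10.03%.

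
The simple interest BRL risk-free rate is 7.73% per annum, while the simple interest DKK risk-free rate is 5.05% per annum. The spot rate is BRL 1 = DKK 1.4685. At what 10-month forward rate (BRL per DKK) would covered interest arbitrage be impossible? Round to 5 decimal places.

T = 10/12 years.
Growth of 1 DKK over T: 1 + 0.0505×10/12 = 1.0420833.
BRL accumulates by 1 + 0.0773×10/12 = 1.0644167.
CIP: F = S · (grow DKK)/(grow BRL) = 1.4685 × 1.0420833/1.0644167 = 1.437688 DKK per BRL.
Quoted the other way: 1/1.437688 = 0.69556 BRL per DKK.

0.69556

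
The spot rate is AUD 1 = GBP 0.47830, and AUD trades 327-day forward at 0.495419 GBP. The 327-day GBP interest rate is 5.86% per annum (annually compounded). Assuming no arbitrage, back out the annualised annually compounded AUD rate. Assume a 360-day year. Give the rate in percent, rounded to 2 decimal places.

1.84%

T = 327/360 years.
F/S = 0.495419/0.4783 = 1.0357913 = (growth of GBP) / (growth of AUD).
GBP growth factor: (1 + 0.0586)^(327/360) = 1.0530883.
So the AUD growth factor = 1.0166993.
Annualise: 1.0166993^(360/327) − 1 = 0.018400 = 1.84%.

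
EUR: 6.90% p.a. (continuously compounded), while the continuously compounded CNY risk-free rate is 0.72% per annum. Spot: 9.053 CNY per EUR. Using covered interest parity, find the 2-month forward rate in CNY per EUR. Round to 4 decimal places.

8.9602

T = 2/12 years.
CNY growth factor: e^(0.0072×2/12) = 1.0012007.
Growth of 1 EUR over T: e^(0.0690×2/12) = 1.0115664.
CIP: F = S · (grow CNY)/(grow EUR) = 9.053 × 1.0012007/1.0115664 = 8.960232 CNY per EUR.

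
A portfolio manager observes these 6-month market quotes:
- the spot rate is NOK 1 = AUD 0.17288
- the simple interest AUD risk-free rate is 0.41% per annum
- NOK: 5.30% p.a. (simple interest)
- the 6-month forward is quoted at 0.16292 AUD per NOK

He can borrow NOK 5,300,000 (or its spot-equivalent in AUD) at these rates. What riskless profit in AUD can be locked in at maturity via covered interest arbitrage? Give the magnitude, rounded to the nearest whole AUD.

T = 6/12 years.
Invest the NOK and cover forward: 5,300,000 × 1.026500 × 0.16292 = AUD 886,358.11.
Convert at spot and invest in AUD: 5,300,000 × 0.17288 × 1.002050 = AUD 918,142.34.
The quoted forward undervalues NOK, so borrow NOK, convert to AUD at spot, deposit the AUD at 0.41%, and buy NOK forward at 0.16292 to cover the loan.
The gap between the two covered legs is AUD 31,784.

AUD 31,784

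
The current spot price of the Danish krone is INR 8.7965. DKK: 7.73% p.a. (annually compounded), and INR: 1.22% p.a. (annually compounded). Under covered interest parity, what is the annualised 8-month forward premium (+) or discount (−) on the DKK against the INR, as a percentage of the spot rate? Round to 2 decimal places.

T = 8/12 years.
CIP forward (INR per DKK) = 8.7965 × 1.0081169/1.0508912 = 8.4384571.
Annualised premium = (F − S)/S × (1/T) = (8.4384571 − 8.7965)/8.7965 ÷ (8/12) = -6.11%.

-6.11%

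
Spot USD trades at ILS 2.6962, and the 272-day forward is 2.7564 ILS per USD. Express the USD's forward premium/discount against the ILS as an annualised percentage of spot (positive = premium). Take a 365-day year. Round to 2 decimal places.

+3.00%

T = 272/365 years.
(F − S)/S = (2.7564 − 2.6962)/2.6962 = 0.0223277.
Annualise by dividing by T: 0.0223277 / (272/365) = 0.029962 → 3.00%.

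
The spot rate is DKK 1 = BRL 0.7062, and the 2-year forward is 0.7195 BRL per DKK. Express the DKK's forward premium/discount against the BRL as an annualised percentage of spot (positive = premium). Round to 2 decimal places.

+0.94%

T = 2 years.
DKK trades forward at +1.88332% vs spot over the period.
Per annum: 0.0188332 / 2 = 0.009417 = 0.94%.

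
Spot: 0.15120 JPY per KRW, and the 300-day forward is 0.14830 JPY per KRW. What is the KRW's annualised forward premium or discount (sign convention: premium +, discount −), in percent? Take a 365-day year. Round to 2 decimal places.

-2.33%

T = 300/365 years.
(F − S)/S = (0.14830 − 0.1512)/0.1512 = -0.0191799.
Per annum: -0.0191799 / (300/365) = -0.023336 = -2.33%.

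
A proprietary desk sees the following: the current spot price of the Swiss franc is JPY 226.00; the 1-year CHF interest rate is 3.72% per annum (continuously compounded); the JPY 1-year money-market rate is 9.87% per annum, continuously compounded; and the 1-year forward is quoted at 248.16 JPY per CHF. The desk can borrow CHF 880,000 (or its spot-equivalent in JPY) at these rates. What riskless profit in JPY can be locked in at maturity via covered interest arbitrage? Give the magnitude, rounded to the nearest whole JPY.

T = 1 year.
Route A — deposit CHF, sell forward: 880,000 × 1.0379005802 × 248.16 = JPY 226,657,559.02.
Route B — convert at spot, deposit JPY: 880,000 × 226.00 × 1.10373512935 = JPY 219,510,842.53.
The quoted forward overvalues CHF, so borrow JPY, buy CHF at spot, deposit the CHF at 3.72%, and sell the proceeds forward at 248.16.
Arbitrage profit = |226,657,559.02 − 219,510,842.53| = JPY 7,146,716.

JPY 7,146,716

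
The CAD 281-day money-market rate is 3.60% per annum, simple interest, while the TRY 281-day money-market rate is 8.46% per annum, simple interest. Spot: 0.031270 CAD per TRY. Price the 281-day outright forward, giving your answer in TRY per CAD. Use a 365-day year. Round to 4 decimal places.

T = 281/365 years.
CAD accumulates by 1 + 0.0360×281/365 = 1.02771507.
TRY accumulates by 1 + 0.0846×281/365 = 1.06513041.
Forward (CAD per TRY) = 0.03127 × 1.02771507 / 1.06513041 = 0.030171564.
Invert for TRY per CAD: 1 / 0.030171564 = 33.1438.

33.1438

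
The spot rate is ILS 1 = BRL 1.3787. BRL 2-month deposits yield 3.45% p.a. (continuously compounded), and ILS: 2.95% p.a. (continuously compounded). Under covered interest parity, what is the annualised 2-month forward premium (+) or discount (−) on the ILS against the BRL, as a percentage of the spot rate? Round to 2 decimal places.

T = 2/12 years.
No-arbitrage forward: 1.3787 × 1.0057666 / 1.0049288 = 1.3798494 BRL/ILS.
Annualised premium = (F − S)/S × (1/T) = (1.3798494 − 1.3787)/1.3787 ÷ (2/12) = 0.50%.

+0.50%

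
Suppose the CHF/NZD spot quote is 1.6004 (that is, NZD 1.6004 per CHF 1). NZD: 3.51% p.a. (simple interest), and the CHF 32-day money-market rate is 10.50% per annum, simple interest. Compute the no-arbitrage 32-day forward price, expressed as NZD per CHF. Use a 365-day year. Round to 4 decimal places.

T = 32/365 years.
Growth of 1 NZD over T: 1 + 0.0351×32/365 = 1.0030773.
Growth of 1 CHF over T: 1 + 0.1050×32/365 = 1.0092055.
Forward (NZD per CHF) = 1.6004 × 1.0030773 / 1.0092055 = 1.590682.

1.5907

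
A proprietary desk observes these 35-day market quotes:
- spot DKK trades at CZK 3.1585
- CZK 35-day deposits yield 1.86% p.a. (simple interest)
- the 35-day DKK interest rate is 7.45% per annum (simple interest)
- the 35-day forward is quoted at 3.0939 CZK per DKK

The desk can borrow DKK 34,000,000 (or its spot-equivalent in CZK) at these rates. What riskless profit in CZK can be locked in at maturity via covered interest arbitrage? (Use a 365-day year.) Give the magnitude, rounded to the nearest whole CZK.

CZK 1,636,456

T = 35/365 years.
Invest the DKK and cover forward: 34,000,000 × 1.00714383562 × 3.0939 = CZK 105,944,078.64.
Convert at spot and invest in CZK: 34,000,000 × 3.1585 × 1.00178356164 = CZK 107,580,534.90.
The quoted forward undervalues DKK, so borrow DKK, convert to CZK at spot, deposit the CZK at 1.86%, and buy DKK forward at 3.0939 to cover the loan.
The gap between the two covered legs is CZK 1,636,456.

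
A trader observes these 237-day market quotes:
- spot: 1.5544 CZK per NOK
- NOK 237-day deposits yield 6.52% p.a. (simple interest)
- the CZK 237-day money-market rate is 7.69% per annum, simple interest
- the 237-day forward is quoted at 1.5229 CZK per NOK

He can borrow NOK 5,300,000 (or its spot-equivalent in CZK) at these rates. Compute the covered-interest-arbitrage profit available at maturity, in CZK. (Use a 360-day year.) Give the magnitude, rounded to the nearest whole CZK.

CZK 237,572

T = 237/360 years.
Route A — deposit NOK, sell forward: 5,300,000 × 1.042923333 × 1.5229 = CZK 8,417,820.10.
Route B — convert at spot, deposit CZK: 5,300,000 × 1.5544 × 1.050625833 = CZK 8,655,391.81.
The quoted forward undervalues NOK, so borrow NOK, convert to CZK at spot, deposit the CZK at 7.69%, and buy NOK forward at 1.5229 to cover the loan.
Arbitrage profit = |8,417,820.10 − 8,655,391.81| = CZK 237,572.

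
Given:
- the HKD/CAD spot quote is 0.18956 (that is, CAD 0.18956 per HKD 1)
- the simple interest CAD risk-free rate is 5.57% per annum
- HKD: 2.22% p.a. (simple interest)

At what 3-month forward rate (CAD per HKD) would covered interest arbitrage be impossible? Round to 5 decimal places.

T = 3/12 years.
CAD growth factor: 1 + 0.0557×3/12 = 1.013925.
Growth of 1 HKD over T: 1 + 0.0222×3/12 = 1.005550.
Forward (CAD per HKD) = 0.18956 × 1.013925 / 1.005550 = 0.1911388.

0.19114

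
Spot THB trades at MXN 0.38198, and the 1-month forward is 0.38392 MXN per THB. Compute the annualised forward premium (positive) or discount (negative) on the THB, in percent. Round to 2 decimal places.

+6.09%

T = 1/12 years.
THB trades forward at +0.50788% vs spot over the period.
Annualise by dividing by T: 0.0050788 / (1/12) = 0.060946 → 6.09%.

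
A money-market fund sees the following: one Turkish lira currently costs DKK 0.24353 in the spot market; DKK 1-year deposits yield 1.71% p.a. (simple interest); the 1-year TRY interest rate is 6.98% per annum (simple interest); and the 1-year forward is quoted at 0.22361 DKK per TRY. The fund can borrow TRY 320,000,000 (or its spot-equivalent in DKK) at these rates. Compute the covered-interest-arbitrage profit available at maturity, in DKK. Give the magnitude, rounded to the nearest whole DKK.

DKK 2,712,443

T = 1 year.
Route A — deposit TRY, sell forward: 320,000,000 × 1.069800 × 0.22361 = DKK 76,549,752.96.
Route B — convert at spot, deposit DKK: 320,000,000 × 0.24353 × 1.017100 = DKK 79,262,196.16.
The quoted forward undervalues TRY, so borrow TRY, convert to DKK at spot, deposit the DKK at 1.71%, and buy TRY forward at 0.22361 to cover the loan.
Arbitrage profit = |76,549,752.96 − 79,262,196.16| = DKK 2,712,443.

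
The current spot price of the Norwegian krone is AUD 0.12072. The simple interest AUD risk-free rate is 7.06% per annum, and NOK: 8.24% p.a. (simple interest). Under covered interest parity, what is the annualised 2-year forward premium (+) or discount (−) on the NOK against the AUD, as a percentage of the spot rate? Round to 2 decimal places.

-1.01%

T = 2 years.
CIP forward (AUD per NOK) = 0.12072 × 1.141200/1.164800 = 0.11827409.
Annualised premium = (F − S)/S × (1/T) = (0.11827409 − 0.12072)/0.12072 ÷ 2 = -1.01%.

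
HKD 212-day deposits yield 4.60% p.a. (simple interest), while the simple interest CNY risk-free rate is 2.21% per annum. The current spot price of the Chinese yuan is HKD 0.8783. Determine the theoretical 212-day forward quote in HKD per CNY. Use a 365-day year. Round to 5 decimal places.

T = 212/365 years.
HKD growth factor: 1 + 0.0460×212/365 = 1.0267178.
CNY accumulates by 1 + 0.0221×212/365 = 1.0128362.
Forward (HKD per CNY) = 0.8783 × 1.0267178 / 1.0128362 = 0.8903377.

0.89034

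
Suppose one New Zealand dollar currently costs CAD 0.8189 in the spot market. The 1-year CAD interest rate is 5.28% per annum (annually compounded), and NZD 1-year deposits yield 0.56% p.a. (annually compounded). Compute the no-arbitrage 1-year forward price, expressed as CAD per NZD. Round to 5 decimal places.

T = 1 year.
CAD growth factor: (1 + 0.0528)^1 = 1.052800.
NZD growth factor: (1 + 0.0056)^1 = 1.005600.
So F = 0.8189 × 1.052800 / 1.005600 = 0.8573368 (CAD/NZD).

0.85734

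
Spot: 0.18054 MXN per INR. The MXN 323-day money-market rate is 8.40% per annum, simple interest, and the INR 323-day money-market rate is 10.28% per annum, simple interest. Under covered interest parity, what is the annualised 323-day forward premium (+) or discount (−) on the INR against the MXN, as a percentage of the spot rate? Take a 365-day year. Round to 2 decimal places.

-1.72%

T = 323/365 years.
F = S · g_MXN/g_INR = 0.18054 × 1.0743342/1.090971 = 0.17778685.
Annualised premium = (F − S)/S × (1/T) = (0.17778685 − 0.18054)/0.18054 ÷ (323/365) = -1.72%.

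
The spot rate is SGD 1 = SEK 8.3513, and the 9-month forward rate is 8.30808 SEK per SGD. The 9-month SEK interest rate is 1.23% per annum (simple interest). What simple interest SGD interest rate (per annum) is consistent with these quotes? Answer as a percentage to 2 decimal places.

1.93%

T = 9/12 years.
By CIP, F/S equals the SEK-to-SGD growth ratio: 8.30808/8.3513 = 0.9948248.
The SEK side grows by 1 + 0.0123×9/12 = 1.009225.
So the SGD growth factor = 1.0144751.
(1.0144751 − 1)/T = 0.019300, i.e. 1.93%.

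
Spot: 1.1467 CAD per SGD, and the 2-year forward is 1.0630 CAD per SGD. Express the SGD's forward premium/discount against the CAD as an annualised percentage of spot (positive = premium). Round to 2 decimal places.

-3.65%

T = 2 years.
(F − S)/S = (1.0630 − 1.1467)/1.1467 = -0.0729921.
Per annum: -0.0729921 / 2 = -0.036496 = -3.65%.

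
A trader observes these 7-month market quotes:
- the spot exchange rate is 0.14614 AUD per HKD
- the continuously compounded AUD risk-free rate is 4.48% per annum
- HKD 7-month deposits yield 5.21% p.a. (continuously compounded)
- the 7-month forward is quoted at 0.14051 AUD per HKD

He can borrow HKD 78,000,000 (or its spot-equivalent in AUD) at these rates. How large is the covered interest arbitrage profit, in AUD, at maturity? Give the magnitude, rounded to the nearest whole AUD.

T = 7/12 years.
Route A — deposit HKD, sell forward: 78,000,000 × 1.0308582077 × 0.14051 = AUD 11,297,979.17.
Route B — convert at spot, deposit AUD: 78,000,000 × 0.14614 × 1.0264778031 = AUD 11,700,738.36.
The quoted forward undervalues HKD, so borrow HKD, convert to AUD at spot, deposit the AUD at 4.48%, and buy HKD forward at 0.14051 to cover the loan.
The gap between the two covered legs is AUD 402,759.

AUD 402,759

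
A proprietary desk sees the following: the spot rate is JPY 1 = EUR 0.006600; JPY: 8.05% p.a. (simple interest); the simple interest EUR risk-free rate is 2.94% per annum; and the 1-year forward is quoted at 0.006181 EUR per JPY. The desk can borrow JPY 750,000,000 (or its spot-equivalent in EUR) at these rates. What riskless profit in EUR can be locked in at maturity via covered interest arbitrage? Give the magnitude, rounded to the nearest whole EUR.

EUR 86,602

T = 1 year.
Route A — deposit JPY, sell forward: 750,000,000 × 1.080500 × 0.006181 = EUR 5,008,927.88.
Route B — convert at spot, deposit EUR: 750,000,000 × 0.006600 × 1.029400 = EUR 5,095,530.00.
The quoted forward undervalues JPY, so borrow JPY, convert to EUR at spot, deposit the EUR at 2.94%, and buy JPY forward at 0.006181 to cover the loan.
Profit = 5,095,530.00 − 5,008,927.88 = EUR 86,602.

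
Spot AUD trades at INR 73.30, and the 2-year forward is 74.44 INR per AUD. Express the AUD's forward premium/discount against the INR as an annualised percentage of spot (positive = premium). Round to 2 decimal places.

T = 2 years.
(F − S)/S = (74.44 − 73.3)/73.3 = 0.0155525.
Annualise by dividing by T: 0.0155525 / 2 = 0.007776 → 0.78%.

+0.78%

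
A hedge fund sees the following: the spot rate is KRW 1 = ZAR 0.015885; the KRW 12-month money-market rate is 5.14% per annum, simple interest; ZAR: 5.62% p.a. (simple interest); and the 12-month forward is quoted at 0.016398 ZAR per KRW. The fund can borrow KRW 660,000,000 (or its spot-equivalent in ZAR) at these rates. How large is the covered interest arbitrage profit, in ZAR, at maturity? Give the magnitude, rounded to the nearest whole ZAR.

T = 1 year.
Invest the KRW and cover forward: 660,000,000 × 1.051400 × 0.016398 = ZAR 11,378,965.75.
Convert at spot and invest in ZAR: 660,000,000 × 0.015885 × 1.056200 = ZAR 11,073,306.42.
The quoted forward overvalues KRW, so borrow ZAR, buy KRW at spot, deposit the KRW at 5.14%, and sell the proceeds forward at 0.016398.
Profit = 11,378,965.75 − 11,073,306.42 = ZAR 305,659.

ZAR 305,659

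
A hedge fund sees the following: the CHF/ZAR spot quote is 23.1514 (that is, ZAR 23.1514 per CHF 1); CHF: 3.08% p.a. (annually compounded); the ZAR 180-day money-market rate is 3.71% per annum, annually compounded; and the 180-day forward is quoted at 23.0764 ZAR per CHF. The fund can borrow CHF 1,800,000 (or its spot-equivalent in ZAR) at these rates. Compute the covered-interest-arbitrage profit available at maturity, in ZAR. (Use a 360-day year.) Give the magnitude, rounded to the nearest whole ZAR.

ZAR 266,159

T = 180/360 years.
Keep in CHF, deliver into the forward: 1,800,000·1.0152832117·23.0764 = ZAR 42,172,346.71.
Swap to ZAR now, deposit: 1,800,000·23.1514·1.0183810682 = ZAR 42,438,505.43.
The quoted forward undervalues CHF, so borrow CHF, convert to ZAR at spot, deposit the ZAR at 3.71%, and buy CHF forward at 23.0764 to cover the loan.
Profit = 42,438,505.43 − 42,172,346.71 = ZAR 266,159.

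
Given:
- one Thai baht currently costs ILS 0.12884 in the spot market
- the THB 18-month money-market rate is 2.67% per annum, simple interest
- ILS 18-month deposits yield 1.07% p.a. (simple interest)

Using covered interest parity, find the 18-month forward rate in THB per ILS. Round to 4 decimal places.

T = 18/12 years.
ILS growth factor: 1 + 0.0107×18/12 = 1.016050.
THB growth factor: 1 + 0.0267×18/12 = 1.040050.
CIP: F = S · (grow ILS)/(grow THB) = 0.12884 × 1.016050/1.040050 = 0.1258669 ILS per THB.
Quoted the other way: 1/0.1258669 = 7.9449 THB per ILS.

7.9449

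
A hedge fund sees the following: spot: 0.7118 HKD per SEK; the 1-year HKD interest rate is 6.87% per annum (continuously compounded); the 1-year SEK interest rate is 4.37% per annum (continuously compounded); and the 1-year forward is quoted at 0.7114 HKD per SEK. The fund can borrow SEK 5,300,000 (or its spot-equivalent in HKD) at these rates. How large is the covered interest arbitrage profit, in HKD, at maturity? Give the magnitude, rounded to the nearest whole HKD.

T = 1 year.
Invest the SEK and cover forward: 5,300,000 × 1.044668907 × 0.7114 = HKD 3,938,840.54.
Convert at spot and invest in HKD: 5,300,000 × 0.7118 × 1.071114826 = HKD 4,040,823.53.
The quoted forward undervalues SEK, so borrow SEK, convert to HKD at spot, deposit the HKD at 6.87%, and buy SEK forward at 0.7114 to cover the loan.
Profit = 4,040,823.53 − 3,938,840.54 = HKD 101,983.

HKD 101,983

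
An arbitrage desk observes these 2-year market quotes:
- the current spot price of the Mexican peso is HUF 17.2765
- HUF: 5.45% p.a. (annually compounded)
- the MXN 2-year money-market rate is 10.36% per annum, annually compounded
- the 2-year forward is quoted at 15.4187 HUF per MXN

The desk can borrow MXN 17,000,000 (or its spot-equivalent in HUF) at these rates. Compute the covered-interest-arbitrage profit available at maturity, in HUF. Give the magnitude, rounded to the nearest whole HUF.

HUF 7,344,189

T = 2 years.
Keep in MXN, deliver into the forward: 17,000,000·1.21793296·15.4187 = HUF 319,242,029.82.
Swap to HUF now, deposit: 17,000,000·17.2765·1.11197025 = HUF 326,586,218.41.
The quoted forward undervalues MXN, so borrow MXN, convert to HUF at spot, deposit the HUF at 5.45%, and buy MXN forward at 15.4187 to cover the loan.
Profit = 326,586,218.41 − 319,242,029.82 = HUF 7,344,189.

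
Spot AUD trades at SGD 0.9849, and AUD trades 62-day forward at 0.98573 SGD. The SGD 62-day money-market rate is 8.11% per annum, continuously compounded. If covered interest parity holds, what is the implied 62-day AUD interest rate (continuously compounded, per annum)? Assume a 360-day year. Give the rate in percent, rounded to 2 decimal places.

T = 62/360 years.
By CIP, F/S equals the SGD-to-AUD growth ratio: 0.98573/0.9849 = 1.0008427.
SGD growth factor: e^(0.0811×62/360) = 1.0140652.
Hence g_AUD = 1.0132114.
Take logs: ln 1.0132114 / (62/360) = 0.076209, so 7.62%.

7.62%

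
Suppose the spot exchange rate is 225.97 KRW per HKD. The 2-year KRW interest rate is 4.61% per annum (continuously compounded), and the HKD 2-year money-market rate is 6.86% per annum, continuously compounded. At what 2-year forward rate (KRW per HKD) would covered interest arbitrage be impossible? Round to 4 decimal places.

216.0268

T = 2 years.
KRW accumulates by e^(0.0461×2) = 1.096584117.
HKD growth factor: e^(0.0686×2) = 1.147057537.
So F = 225.97 × 1.096584117 / 1.147057537 = 216.026751 (KRW/HKD).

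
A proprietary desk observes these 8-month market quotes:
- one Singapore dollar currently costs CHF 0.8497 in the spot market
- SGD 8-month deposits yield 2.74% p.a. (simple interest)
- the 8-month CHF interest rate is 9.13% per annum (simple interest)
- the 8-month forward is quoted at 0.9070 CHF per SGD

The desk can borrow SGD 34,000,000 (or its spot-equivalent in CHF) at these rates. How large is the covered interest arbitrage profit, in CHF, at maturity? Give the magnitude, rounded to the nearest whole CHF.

CHF 753,082

T = 8/12 years.
Invest the SGD and cover forward: 34,000,000 × 1.0182666667 × 0.9070 = CHF 31,401,307.47.
Convert at spot and invest in CHF: 34,000,000 × 0.8497 × 1.0608666667 = CHF 30,648,225.83.
The quoted forward overvalues SGD, so borrow CHF, buy SGD at spot, deposit the SGD at 2.74%, and sell the proceeds forward at 0.9070.
Profit = 31,401,307.47 − 30,648,225.83 = CHF 753,082.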